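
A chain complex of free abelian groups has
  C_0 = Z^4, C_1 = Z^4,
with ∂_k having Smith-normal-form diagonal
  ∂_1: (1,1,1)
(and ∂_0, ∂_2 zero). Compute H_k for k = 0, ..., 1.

H_0 ≅ Z,  H_1 ≅ Z.

H_0: b_0 = 4 − 0 − 3 = 1; torsion from ∂_1 factors > 1: none. So H_0 ≅ Z.
H_1: b_1 = 4 − 3 − 0 = 1; torsion from ∂_2 factors > 1: none. So H_1 ≅ Z.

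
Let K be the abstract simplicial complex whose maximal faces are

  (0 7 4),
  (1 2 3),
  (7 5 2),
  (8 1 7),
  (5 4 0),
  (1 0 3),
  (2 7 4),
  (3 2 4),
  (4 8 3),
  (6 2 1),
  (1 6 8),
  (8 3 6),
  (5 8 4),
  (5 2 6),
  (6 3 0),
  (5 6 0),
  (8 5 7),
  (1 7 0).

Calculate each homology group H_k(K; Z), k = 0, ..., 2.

Take the total order 0 < 1 < 2 < 3 < 4 < 5 < 6 < 7 < 8 on the vertex set. Then K (dimension 2) consists of the simplices:

  0-simplices (9): [0], [1], [2], [3], [4], [5], [6], [7], [8]
  1-simplices (27): (27 of them)
  2-simplices (18): [0,1,3], [0,1,7], [0,3,6], [0,4,5], [0,4,7], [0,5,6], [1,2,3], [1,2,6], [1,6,8], [1,7,8], [2,3,4], [2,4,7], [2,5,6], [2,5,7], [3,4,8], [3,6,8], [4,5,8], [5,7,8]

Hence C_0 ≅ Z^9, C_1 ≅ Z^27, C_2 ≅ Z^18.

The boundary map ∂_1: C_1 → C_0 is given by ∂[p,q] = [q] − [p].
The resulting 9×27 matrix has rank 8, and its Smith normal form has invariant factors (1,1,1,1,1,1,1,1).

Boundary ∂_2: C_2 → C_1 acts by ∂[p,q,r] = [q,r] − [p,r] + [p,q]. For instance
  ∂[0,1,7] = [1,7] − [0,7] + [0,1],
  ∂[0,5,6] = [5,6] − [0,6] + [0,5].
The 27×18 boundary matrix has rank 18 and Smith normal form diag(1,1,1,1,1,1,1,1,1,1,1,1,1,1,1,1,1,2).

Now H_k = ker ∂_k / im ∂_{k+1}, so:

  H_0: rank C_0 − rank ∂_1 = 9 − 8 = 1, and the invariant factors of ∂_1 are all 1, so H_0 ≅ Z.
  H_1: rank ker ∂_1 − rank ∂_2 = (27 − 8) − 18 = 1, and ∂_2 has invariant factor 2 > 1, so H_1 ≅ Z ⊕ Z_2.
  H_2: rank ker ∂_2 − rank ∂_3 = (18 − 18) − 0 = 0, and there is no ∂_3, so H_2 ≅ 0.

As a check, the Euler characteristic is 9 − 27 + 18 = 0, which agrees with 1 − 1 + 0 = 0.

H_0 ≅ Z,  H_1 ≅ Z ⊕ Z_2,  H_2 = 0.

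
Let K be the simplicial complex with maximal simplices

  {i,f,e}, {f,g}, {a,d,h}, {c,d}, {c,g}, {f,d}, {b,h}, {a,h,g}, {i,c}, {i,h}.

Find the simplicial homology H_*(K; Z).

H_0 = Z,  H_1 = Z^4,  H_2 = 0.

Fix the vertex order a < b < c < d < e < f < g < h < i and write every simplex with vertices in increasing order. Then dim K = 2 and the simplices of K are:

  0-simplices (9): a, b, c, d, e, f, g, h, i
  1-simplices (15): ad, ag, ah, bh, cd, cg, ci, df, dh, ef, ei, fg, fi, gh, hi
  2-simplices (3): adh, agh, efi

so the chain groups are C_0 ≅ Z^9, C_1 ≅ Z^15, C_2 ≅ Z^3.

∂_1: C_1 → C_0 sends each edge [p,q] (with p < q) to q − p. For instance
  ∂ah = h − a.
The 9×15 boundary matrix has rank 8 and Smith normal form diag(1,1,1,1,1,1,1,1).

The boundary map ∂_2: C_2 → C_1 maps a triangle to the signed sum of its edges. For instance
  ∂adh = dh − ah + ad,
  ∂agh = gh − ah + ag.
As a 15×3 matrix over Z this has rank 3, with invariant factors (1,1,1).

Now H_k = ker ∂_k / im ∂_{k+1}, so:

  H_0: rank C_0 − rank ∂_1 = 9 − 8 = 1, and the invariant factors of ∂_1 are all 1, so H_0 ≅ Z.
  H_1: rank ker ∂_1 − rank ∂_2 = (15 − 8) − 3 = 4, and the invariant factors of ∂_2 are all 1, so H_1 ≅ Z^4.
  H_2: rank ker ∂_2 − rank ∂_3 = (3 − 3) − 0 = 0, and there is no ∂_3, so H_2 ≅ 0.

As a check, the Euler characteristic is 9 − 15 + 3 = -3, which agrees with 1 − 4 + 0 = -3.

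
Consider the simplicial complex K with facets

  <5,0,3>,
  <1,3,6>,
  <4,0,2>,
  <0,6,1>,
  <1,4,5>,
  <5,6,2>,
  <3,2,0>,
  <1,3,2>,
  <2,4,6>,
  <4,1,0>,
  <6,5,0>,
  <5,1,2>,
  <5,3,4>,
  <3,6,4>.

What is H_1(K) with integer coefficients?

H_1 ≅ Z^2.

Fix the vertex order 0 < 1 < 2 < 3 < 4 < 5 < 6 and write every simplex with vertices in increasing order. Then dim K = 2 and the simplices of K are:

  0-simplices (7): [0], [1], [2], [3], [4], [5], [6]
  1-simplices (21): [0,1], [0,2], [0,3], [0,4], [0,5], [0,6], [1,2], [1,3], [1,4], [1,5], [1,6], [2,3], [2,4], [2,5], [2,6], [3,4], [3,5], [3,6], [4,5], [4,6], [5,6]
  2-simplices (14): [0,1,4], [0,1,6], [0,2,3], [0,2,4], [0,3,5], [0,5,6], [1,2,3], [1,2,5], [1,3,6], [1,4,5], [2,4,6], [2,5,6], [3,4,5], [3,4,6]

Hence C_0 ≅ Z^7, C_1 ≅ Z^21, C_2 ≅ Z^14.

The boundary map ∂_1: C_1 → C_0 sends each edge [p,q] (with p < q) to q − p. For instance
  ∂[3,6] = [6] − [3].
This gives a 7×21 integer matrix of rank 6; reducing to Smith normal form yields diagonal entries (1,1,1,1,1,1).

Boundary ∂_2: C_2 → C_1 maps a triangle to the signed sum of its edges. For instance
  ∂[2,5,6] = [5,6] − [2,6] + [2,5],
  ∂[2,4,6] = [4,6] − [2,6] + [2,4].
The resulting 21×14 matrix has rank 13, and its Smith normal form has invariant factors (1,1,1,1,1,1,1,1,1,1,1,1,1).

Reading off H_k = ker ∂_k / im ∂_{k+1}:

  H_1: rank ker ∂_1 − rank ∂_2 = (21 − 6) − 13 = 2, and the invariant factors of ∂_2 are all 1, so H_1 = Z^2.

(K is a triangulation of the torus T^2.)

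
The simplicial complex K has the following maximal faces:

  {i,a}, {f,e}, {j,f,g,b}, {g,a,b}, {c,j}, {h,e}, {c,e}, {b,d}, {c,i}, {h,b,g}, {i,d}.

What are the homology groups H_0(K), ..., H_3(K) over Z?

Fix the vertex order a < b < c < d < e < f < g < h < i < j and write every simplex with vertices in increasing order. Then dim K = 3 and the simplices of K are:

  0-simplices (10): a, b, c, d, e, f, g, h, i, j
  1-simplices (18): ab, ag, ai, bd, bf, bg, bh, bj, ce, ci, cj, di, ef, eh, fg, fj, gh, gj
  2-simplices (6): abg, bfg, bfj, bgh, bgj, fgj
  3-simplices (1): bfgj

so the chain groups are C_0 ≅ Z^10, C_1 ≅ Z^18, C_2 ≅ Z^6, C_3 ≅ Z^1.

The boundary map ∂_1: C_1 → C_0 sends each edge [p,q] (with p < q) to q − p. For instance
  ∂ef = f − e.
This gives a 10×18 integer matrix of rank 9; reducing to Smith normal form yields diagonal entries (1,1,1,1,1,1,1,1,1).

The boundary map ∂_2: C_2 → C_1 acts by ∂[p,q,r] = [q,r] − [p,r] + [p,q]. For instance
  ∂bfg = fg − bg + bf,
  ∂bgh = gh − bh + bg.
As a 18×6 matrix over Z this has rank 5, with invariant factors (1,1,1,1,1).

The boundary map ∂_3: C_3 → C_2 sends each 3-simplex σ to the alternating sum Σ_i (−1)^i (σ with its i-th vertex removed). For instance
  ∂bfgj = fgj − bgj + bfj − bfg.
As a 6×1 matrix over Z this has rank 1, with invariant factors (1).

Reading off H_k = ker ∂_k / im ∂_{k+1}:

  H_0: rank C_0 − rank ∂_1 = 10 − 9 = 1, and the invariant factors of ∂_1 are all 1, so H_0 = Z.
  H_1: rank ker ∂_1 − rank ∂_2 = (18 − 9) − 5 = 4, and the invariant factors of ∂_2 are all 1, so H_1 = Z^4.
  H_2: rank ker ∂_2 − rank ∂_3 = (6 − 5) − 1 = 0, and the invariant factors of ∂_3 are all 1, so H_2 = 0.
  H_3: rank ker ∂_3 − rank ∂_4 = (1 − 1) − 0 = 0, and there is no ∂_4, so H_3 = 0.

H_0 = Z,  H_1 = Z^4,  H_2 = 0,  H_3 = 0.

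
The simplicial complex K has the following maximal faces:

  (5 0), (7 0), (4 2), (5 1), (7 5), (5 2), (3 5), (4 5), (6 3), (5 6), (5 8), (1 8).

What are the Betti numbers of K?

b_0 = 1, b_1 = 4.

Order the vertices as 0 < 1 < 2 < 3 < 4 < 5 < 6 < 7 < 8. Listing each simplex with vertices in this order, K has dimension 1 with simplices:

  0-simplices (9): [0], [1], [2], [3], [4], [5], [6], [7], [8]
  1-simplices (12): [0,5], [0,7], [1,5], [1,8], [2,4], [2,5], [3,5], [3,6], [4,5], [5,6], [5,7], [5,8]

giving chain groups C_0 ≅ Z^9, C_1 ≅ Z^12.

∂_1: C_1 → C_0 sends each edge [p,q] (with p < q) to q − p. For instance
  ∂[4,5] = [5] − [4].
This gives a 9×12 integer matrix of rank 8; reducing to Smith normal form yields diagonal entries (1,1,1,1,1,1,1,1).

From H_k ≅ ker(∂_k) / im(∂_{k+1}) we obtain:

  H_0: rank C_0 − rank ∂_1 = 9 − 8 = 1, and the invariant factors of ∂_1 are all 1, so H_0 ≅ Z.
  H_1: rank ker ∂_1 − rank ∂_2 = (12 − 8) − 0 = 4, and there is no ∂_2, so H_1 ≅ Z^4.

As a check, the Euler characteristic is 9 − 12 = -3, which agrees with 1 − 4 = -3.
(K is a triangulation of a wedge of 4 circles.)

Hence the Betti numbers are b_0 = 1, b_1 = 4.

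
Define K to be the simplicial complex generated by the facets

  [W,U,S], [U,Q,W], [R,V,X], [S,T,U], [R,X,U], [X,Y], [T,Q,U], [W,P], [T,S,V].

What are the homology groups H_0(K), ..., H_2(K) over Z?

H_0 ≅ Z,  H_1 ≅ Z,  H_2 = 0.

K has 10 vertices, 17 edges, 7 triangles.
rank ∂_0 = 0, rank ∂_1 = 9 ⇒ b_0 = 10 − 0 − 9 = 1; all invariant factors of ∂_1 are 1 so no torsion. So H_0 = Z.
rank ∂_1 = 9, rank ∂_2 = 7 ⇒ b_1 = 17 − 9 − 7 = 1; all invariant factors of ∂_2 are 1 so no torsion. So H_1 = Z.
rank ∂_2 = 7, rank ∂_3 = 0 ⇒ b_2 = 7 − 7 − 0 = 0. So H_2 = 0.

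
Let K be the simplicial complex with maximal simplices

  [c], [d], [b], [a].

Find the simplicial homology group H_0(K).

Take the total order a < b < c < d on the vertex set. Then K (dimension 0) consists of the simplices:

  0-simplices (4): a, b, c, d

giving chain groups C_0 ≅ Z^4.

Computing H_k = (kernel of ∂_k) / (image of ∂_{k+1}):

  H_0: rank C_0 − rank ∂_1 = 4 − 0 = 4, and there is no ∂_1, so H_0 = Z^4.

H_0 = Z^4.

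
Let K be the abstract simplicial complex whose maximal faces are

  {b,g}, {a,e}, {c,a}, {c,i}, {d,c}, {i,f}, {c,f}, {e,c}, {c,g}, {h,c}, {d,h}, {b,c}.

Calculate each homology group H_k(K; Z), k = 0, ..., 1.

Order the vertices as a < b < c < d < e < f < g < h < i. Listing each simplex with vertices in this order, K has dimension 1 with simplices:

  0-simplices (9): a, b, c, d, e, f, g, h, i
  1-simplices (12): ac, ae, bc, bg, cd, ce, cf, cg, ch, ci, dh, fi

giving chain groups C_0 ≅ Z^9, C_1 ≅ Z^12.

Boundary ∂_1: C_1 → C_0 sends each edge [p,q] (with p < q) to q − p.
As a 9×12 matrix over Z this has rank 8, with invariant factors (1,1,1,1,1,1,1,1).

Reading off H_k = ker ∂_k / im ∂_{k+1}:

  H_0: rank C_0 − rank ∂_1 = 9 − 8 = 1, and the invariant factors of ∂_1 are all 1, so H_0 ≅ Z.
  H_1: rank ker ∂_1 − rank ∂_2 = (12 − 8) − 0 = 4, and there is no ∂_2, so H_1 ≅ Z^4.

H_0 ≅ Z,  H_1 ≅ Z^4.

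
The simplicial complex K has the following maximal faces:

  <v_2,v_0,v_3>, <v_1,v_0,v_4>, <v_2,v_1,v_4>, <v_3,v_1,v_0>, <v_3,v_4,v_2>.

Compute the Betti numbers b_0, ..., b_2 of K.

Fix the vertex order v_0 < v_1 < v_2 < v_3 < v_4 and write every simplex with vertices in increasing order. Then dim K = 2 and the simplices of K are:

  0-simplices (5): [v_0], [v_1], [v_2], [v_3], [v_4]
  1-simplices (10): [v_0,v_1], [v_0,v_2], [v_0,v_3], [v_0,v_4], [v_1,v_2], [v_1,v_3], [v_1,v_4], [v_2,v_3], [v_2,v_4], [v_3,v_4]
  2-simplices (5): [v_0,v_1,v_3], [v_0,v_1,v_4], [v_0,v_2,v_3], [v_1,v_2,v_4], [v_2,v_3,v_4]

Hence C_0 ≅ Z^5, C_1 ≅ Z^10, C_2 ≅ Z^5.

The boundary map ∂_1: C_1 → C_0 is given by ∂[p,q] = [q] − [p].
The 5×10 boundary matrix has rank 4 and Smith normal form diag(1,1,1,1).

Boundary ∂_2: C_2 → C_1 maps a triangle to the signed sum of its edges. For instance
  ∂[v_0,v_1,v_4] = [v_1,v_4] − [v_0,v_4] + [v_0,v_1],
  ∂[v_0,v_2,v_3] = [v_2,v_3] − [v_0,v_3] + [v_0,v_2].
The 10×5 boundary matrix has rank 5 and Smith normal form diag(1,1,1,1,1).

From H_k ≅ ker(∂_k) / im(∂_{k+1}) we obtain:

  H_0: rank C_0 − rank ∂_1 = 5 − 4 = 1, and the invariant factors of ∂_1 are all 1, so H_0 = Z.
  H_1: rank ker ∂_1 − rank ∂_2 = (10 − 4) − 5 = 1, and the invariant factors of ∂_2 are all 1, so H_1 = Z.
  H_2: rank ker ∂_2 − rank ∂_3 = (5 − 5) − 0 = 0, and there is no ∂_3, so H_2 = 0.

As a check, the Euler characteristic is 5 − 10 + 5 = 0, which agrees with 1 − 1 + 0 = 0.

Hence the Betti numbers are b_0 = 1, b_1 = 1, b_2 = 0.

b_0 = 1, b_1 = 1, b_2 = 0.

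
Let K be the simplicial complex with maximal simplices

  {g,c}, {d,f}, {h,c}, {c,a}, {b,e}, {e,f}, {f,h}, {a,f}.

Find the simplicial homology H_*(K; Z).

H_0 = Z,  H_1 = Z.

Fix the vertex order a < b < c < d < e < f < g < h and write every simplex with vertices in increasing order. Then dim K = 1 and the simplices of K are:

  0-simplices (8): a, b, c, d, e, f, g, h
  1-simplices (8): ac, af, be, cg, ch, df, ef, fh

so the chain groups are C_0 ≅ Z^8, C_1 ≅ Z^8.

Boundary ∂_1: C_1 → C_0 is given by ∂[p,q] = [q] − [p].
The 8×8 boundary matrix has rank 7 and Smith normal form diag(1,1,1,1,1,1,1).

Reading off H_k = ker ∂_k / im ∂_{k+1}:

  H_0: rank C_0 − rank ∂_1 = 8 − 7 = 1, and the invariant factors of ∂_1 are all 1, so H_0 ≅ Z.
  H_1: rank ker ∂_1 − rank ∂_2 = (8 − 7) − 0 = 1, and there is no ∂_2, so H_1 ≅ Z.

As a check, the Euler characteristic is 8 − 8 = 0, which agrees with 1 − 1 = 0.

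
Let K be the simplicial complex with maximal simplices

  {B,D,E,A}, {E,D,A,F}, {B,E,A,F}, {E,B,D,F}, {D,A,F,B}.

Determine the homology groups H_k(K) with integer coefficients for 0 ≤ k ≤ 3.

Take the total order A < B < D < E < F on the vertex set. Then K (dimension 3) consists of the simplices:

  0-simplices (5): A, B, D, E, F
  1-simplices (10): AB, AD, AE, AF, BD, BE, BF, DE, DF, EF
  2-simplices (10): ABD, ABE, ABF, ADE, ADF, AEF, BDE, BDF, BEF, DEF
  3-simplices (5): ABDE, ABDF, ABEF, ADEF, BDEF

Hence C_0 ≅ Z^5, C_1 ≅ Z^10, C_2 ≅ Z^10, C_3 ≅ Z^5.

Boundary ∂_1: C_1 → C_0 sends each edge [p,q] (with p < q) to q − p. For instance
  ∂DE = E − D.
The 5×10 boundary matrix has rank 4 and Smith normal form diag(1,1,1,1).

The boundary map ∂_2: C_2 → C_1 acts by ∂[p,q,r] = [q,r] − [p,r] + [p,q]. For instance
  ∂BDF = DF − BF + BD,
  ∂ADF = DF − AF + AD.
The 10×10 boundary matrix has rank 6 and Smith normal form diag(1,1,1,1,1,1).

Boundary ∂_3: C_3 → C_2 sends each 3-simplex σ to the alternating sum Σ_i (−1)^i (σ with its i-th vertex removed). For instance
  ∂ABEF = BEF − AEF + ABF − ABE,
  ∂ABDF = BDF − ADF + ABF − ABD.
The 10×5 boundary matrix has rank 4 and Smith normal form diag(1,1,1,1).

Computing H_k = (kernel of ∂_k) / (image of ∂_{k+1}):

  H_0: rank C_0 − rank ∂_1 = 5 − 4 = 1, and the invariant factors of ∂_1 are all 1, so H_0 = Z.
  H_1: rank ker ∂_1 − rank ∂_2 = (10 − 4) − 6 = 0, and the invariant factors of ∂_2 are all 1, so H_1 = 0.
  H_2: rank ker ∂_2 − rank ∂_3 = (10 − 6) − 4 = 0, and the invariant factors of ∂_3 are all 1, so H_2 = 0.
  H_3: rank ker ∂_3 − rank ∂_4 = (5 − 4) − 0 = 1, and there is no ∂_4, so H_3 = Z.

H_0 = Z,  H_1 = 0,  H_2 = 0,  H_3 = Z.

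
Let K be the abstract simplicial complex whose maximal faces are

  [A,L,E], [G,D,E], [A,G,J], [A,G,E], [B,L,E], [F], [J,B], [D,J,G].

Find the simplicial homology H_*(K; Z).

Take the total order A < B < D < E < F < G < J < L on the vertex set. Then K (dimension 2) consists of the simplices:

  0-simplices (8): A, B, D, E, F, G, J, L
  1-simplices (13): AE, AG, AJ, AL, BE, BJ, BL, DE, DG, DJ, EG, EL, GJ
  2-simplices (6): AEG, AEL, AGJ, BEL, DEG, DGJ

so the chain groups are C_0 ≅ Z^8, C_1 ≅ Z^13, C_2 ≅ Z^6.

Boundary ∂_1: C_1 → C_0 sends each edge [p,q] (with p < q) to q − p.
As a 8×13 matrix over Z this has rank 6, with invariant factors (1,1,1,1,1,1).

∂_2: C_2 → C_1 maps a triangle to the signed sum of its edges. For instance
  ∂DGJ = GJ − DJ + DG,
  ∂BEL = EL − BL + BE.
The 13×6 boundary matrix has rank 6 and Smith normal form diag(1,1,1,1,1,1).

Now H_k = ker ∂_k / im ∂_{k+1}, so:

  H_0: rank C_0 − rank ∂_1 = 8 − 6 = 2, and the invariant factors of ∂_1 are all 1, so H_0 = Z^2.
  H_1: rank ker ∂_1 − rank ∂_2 = (13 − 6) − 6 = 1, and the invariant factors of ∂_2 are all 1, so H_1 = Z.
  H_2: rank ker ∂_2 − rank ∂_3 = (6 − 6) − 0 = 0, and there is no ∂_3, so H_2 = 0.

H_0 ≅ Z^2,  H_1 ≅ Z,  H_2 = 0.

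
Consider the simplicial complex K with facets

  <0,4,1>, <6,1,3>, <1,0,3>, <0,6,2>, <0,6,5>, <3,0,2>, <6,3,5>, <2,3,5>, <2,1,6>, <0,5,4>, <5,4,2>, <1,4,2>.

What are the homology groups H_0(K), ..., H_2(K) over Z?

K has 7 vertices, 18 edges, 12 triangles.
rank ∂_0 = 0, rank ∂_1 = 6 ⇒ b_0 = 7 − 0 − 6 = 1; all invariant factors of ∂_1 are 1 so no torsion. So H_0 ≅ Z.
rank ∂_1 = 6, rank ∂_2 = 12 ⇒ b_1 = 18 − 6 − 12 = 0; ∂_2 has invariant factor(s) [2] giving torsion. So H_1 ≅ Z/2.
rank ∂_2 = 12, rank ∂_3 = 0 ⇒ b_2 = 12 − 12 − 0 = 0. So H_2 ≅ 0.

H_0 ≅ Z,  H_1 ≅ Z/2,  H_2 = 0.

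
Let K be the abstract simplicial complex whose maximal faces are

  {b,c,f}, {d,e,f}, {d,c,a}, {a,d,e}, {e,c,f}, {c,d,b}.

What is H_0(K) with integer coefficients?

We work with the vertex ordering a < b < c < d < e < f. The simplices of K, each written with vertices in increasing order, are:

  0-simplices (6): a, b, c, d, e, f
  1-simplices (12): ac, ad, ae, bc, bd, bf, cd, ce, cf, de, df, ef
  2-simplices (6): acd, ade, bcd, bcf, cef, def

Hence C_0 ≅ Z^6, C_1 ≅ Z^12, C_2 ≅ Z^6.

Boundary ∂_1: C_1 → C_0 sends each edge [p,q] (with p < q) to q − p.
The 6×12 boundary matrix has rank 5 and Smith normal form diag(1,1,1,1,1).

The boundary map ∂_2: C_2 → C_1 acts by ∂[p,q,r] = [q,r] − [p,r] + [p,q]. For instance
  ∂bcf = cf − bf + bc,
  ∂def = ef − df + de.
As a 12×6 matrix over Z this has rank 6, with invariant factors (1,1,1,1,1,1).

Reading off H_k = ker ∂_k / im ∂_{k+1}:

  H_0: rank C_0 − rank ∂_1 = 6 − 5 = 1, and the invariant factors of ∂_1 are all 1, so H_0 ≅ Z.

(K is a triangulation of the cylinder S^1 x I.)

H_0 = Z.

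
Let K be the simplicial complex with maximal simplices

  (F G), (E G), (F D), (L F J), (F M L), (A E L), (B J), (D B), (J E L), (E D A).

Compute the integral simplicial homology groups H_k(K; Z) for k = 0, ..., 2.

H_0 ≅ Z,  H_1 ≅ Z^3,  H_2 = 0.

We work with the vertex ordering A < B < D < E < F < G < J < L < M. The simplices of K, each written with vertices in increasing order, are:

  0-simplices (9): A, B, D, E, F, G, J, L, M
  1-simplices (16): AD, AE, AL, BD, BJ, DE, DF, EG, EJ, EL, FG, FJ, FL, FM, JL, LM
  2-simplices (5): ADE, AEL, EJL, FJL, FLM

so the chain groups are C_0 ≅ Z^9, C_1 ≅ Z^16, C_2 ≅ Z^5.

Boundary ∂_1: C_1 → C_0 sends each edge [p,q] (with p < q) to q − p. For instance
  ∂AL = L − A.
As a 9×16 matrix over Z this has rank 8, with invariant factors (1,1,1,1,1,1,1,1).

Boundary ∂_2: C_2 → C_1 maps a triangle to the signed sum of its edges. For instance
  ∂AEL = EL − AL + AE,
  ∂FLM = LM − FM + FL.
This gives a 16×5 integer matrix of rank 5; reducing to Smith normal form yields diagonal entries (1,1,1,1,1).

From H_k ≅ ker(∂_k) / im(∂_{k+1}) we obtain:

  H_0: rank C_0 − rank ∂_1 = 9 − 8 = 1, and the invariant factors of ∂_1 are all 1, so H_0 ≅ Z.
  H_1: rank ker ∂_1 − rank ∂_2 = (16 − 8) − 5 = 3, and the invariant factors of ∂_2 are all 1, so H_1 ≅ Z^3.
  H_2: rank ker ∂_2 − rank ∂_3 = (5 − 5) − 0 = 0, and there is no ∂_3, so H_2 ≅ 0.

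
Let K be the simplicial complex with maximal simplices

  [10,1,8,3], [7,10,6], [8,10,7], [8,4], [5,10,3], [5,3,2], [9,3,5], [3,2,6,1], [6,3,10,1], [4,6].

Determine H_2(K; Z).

H_2 = 0.

We work with the vertex ordering 1 < 2 < 3 < 4 < 5 < 6 < 7 < 8 < 9 < 10. The simplices of K, each written with vertices in increasing order, are:

  0-simplices (10): [1], [2], [3], [4], [5], [6], [7], [8], [9], [10]
  1-simplices (22): [1,2], [1,3], [1,6], [1,8], [1,10], [2,3], [2,5], [2,6], [3,5], [3,6], [3,8], [3,9], [3,10], [4,6], [4,8], [5,9], [5,10], [6,7], [6,10], [7,8], [7,10], [8,10]
  2-simplices (15): [1,2,3], [1,2,6], [1,3,6], [1,3,8], [1,3,10], [1,6,10], [1,8,10], [2,3,5], [2,3,6], [3,5,9], [3,5,10], [3,6,10], [3,8,10], [6,7,10], [7,8,10]
  3-simplices (3): [1,2,3,6], [1,3,6,10], [1,3,8,10]

so the chain groups are C_0 ≅ Z^10, C_1 ≅ Z^22, C_2 ≅ Z^15, C_3 ≅ Z^3.

The boundary map ∂_1: C_1 → C_0 sends each edge [p,q] (with p < q) to q − p. For instance
  ∂[2,3] = [3] − [2].
This gives a 10×22 integer matrix of rank 9; reducing to Smith normal form yields diagonal entries (1,1,1,1,1,1,1,1,1).

Boundary ∂_2: C_2 → C_1 maps a triangle to the signed sum of its edges. For instance
  ∂[1,3,6] = [3,6] − [1,6] + [1,3],
  ∂[1,3,10] = [3,10] − [1,10] + [1,3].
The resulting 22×15 matrix has rank 12, and its Smith normal form has invariant factors (1,1,1,1,1,1,1,1,1,1,1,1).

∂_3: C_3 → C_2 sends each 3-simplex σ to the alternating sum Σ_i (−1)^i (σ with its i-th vertex removed). For instance
  ∂[1,3,6,10] = [3,6,10] − [1,6,10] + [1,3,10] − [1,3,6],
  ∂[1,2,3,6] = [2,3,6] − [1,3,6] + [1,2,6] − [1,2,3].
The resulting 15×3 matrix has rank 3, and its Smith normal form has invariant factors (1,1,1).

Computing H_k = (kernel of ∂_k) / (image of ∂_{k+1}):

  H_2: rank ker ∂_2 − rank ∂_3 = (15 − 12) − 3 = 0, and the invariant factors of ∂_3 are all 1, so H_2 ≅ 0.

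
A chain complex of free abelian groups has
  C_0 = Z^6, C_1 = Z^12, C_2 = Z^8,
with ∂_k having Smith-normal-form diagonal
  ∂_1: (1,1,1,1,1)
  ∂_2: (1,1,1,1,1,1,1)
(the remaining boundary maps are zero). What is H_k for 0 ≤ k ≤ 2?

H_0 ≅ Z,  H_1 = 0,  H_2 ≅ Z.

H_0: b_0 = 6 − 0 − 5 = 1; torsion from ∂_1 factors > 1: none. So H_0 ≅ Z.
H_1: b_1 = 12 − 5 − 7 = 0; torsion from ∂_2 factors > 1: none. So H_1 ≅ 0.
H_2: b_2 = 8 − 7 − 0 = 1; torsion from ∂_3 factors > 1: none. So H_2 ≅ Z.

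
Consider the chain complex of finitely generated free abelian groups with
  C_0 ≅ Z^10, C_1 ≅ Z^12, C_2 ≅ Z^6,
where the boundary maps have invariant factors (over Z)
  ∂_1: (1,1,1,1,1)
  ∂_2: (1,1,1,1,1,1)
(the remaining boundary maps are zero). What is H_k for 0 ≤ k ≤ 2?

H_0: b_0 = 10 − 0 − 5 = 5; torsion from ∂_1 factors > 1: none. So H_0 ≅ Z^5.
H_1: b_1 = 12 − 5 − 6 = 1; torsion from ∂_2 factors > 1: none. So H_1 ≅ Z.
H_2: b_2 = 6 − 6 − 0 = 0; torsion from ∂_3 factors > 1: none. So H_2 ≅ 0.

H_0 ≅ Z^5,  H_1 ≅ Z,  H_2 = 0.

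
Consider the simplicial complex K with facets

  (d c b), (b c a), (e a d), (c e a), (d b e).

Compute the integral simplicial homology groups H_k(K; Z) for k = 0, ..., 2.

K has 5 vertices, 10 edges, 5 triangles.
rank ∂_0 = 0, rank ∂_1 = 4 ⇒ b_0 = 5 − 0 − 4 = 1; all invariant factors of ∂_1 are 1 so no torsion. So H_0 = Z.
rank ∂_1 = 4, rank ∂_2 = 5 ⇒ b_1 = 10 − 4 − 5 = 1; all invariant factors of ∂_2 are 1 so no torsion. So H_1 = Z.
rank ∂_2 = 5, rank ∂_3 = 0 ⇒ b_2 = 5 − 5 − 0 = 0. So H_2 = 0.

H_0 = Z,  H_1 = Z,  H_2 = 0.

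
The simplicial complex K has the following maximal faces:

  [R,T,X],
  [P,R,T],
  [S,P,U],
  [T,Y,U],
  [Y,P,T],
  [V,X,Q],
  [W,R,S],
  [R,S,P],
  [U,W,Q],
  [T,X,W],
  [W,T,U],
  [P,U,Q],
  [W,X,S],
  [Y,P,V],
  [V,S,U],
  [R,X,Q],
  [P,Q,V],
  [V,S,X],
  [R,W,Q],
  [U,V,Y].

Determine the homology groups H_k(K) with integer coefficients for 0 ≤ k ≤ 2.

We work with the vertex ordering P < Q < R < S < T < U < V < W < X < Y. The simplices of K, each written with vertices in increasing order, are:

  0-simplices (10): P, Q, R, S, T, U, V, W, X, Y
  1-simplices (30): PQ, PR, PS, PT, PU, PV, PY, QR, QU, QV, QW, QX, RS, RT, RW, RX, SU, SV, SW, SX, TU, TW, TX, TY, UV, UW, UY, VX, VY, WX
  2-simplices (20): PQU, PQV, PRS, PRT, PSU, PTY, PVY, QRW, QRX, QUW, QVX, RSW, RTX, SUV, SVX, SWX, TUW, TUY, TWX, UVY

giving chain groups C_0 ≅ Z^10, C_1 ≅ Z^30, C_2 ≅ Z^20.

The boundary map ∂_1: C_1 → C_0 maps an edge to its endpoints' difference, ∂[p,q] = q − p. For instance
  ∂QU = U − Q.
As a 10×30 matrix over Z this has rank 9, with invariant factors (1,1,1,1,1,1,1,1,1).

The boundary map ∂_2: C_2 → C_1 sends each 2-simplex [p,q,r] to [q,r] − [p,r] + [p,q]. For instance
  ∂PTY = TY − PY + PT,
  ∂RSW = SW − RW + RS.
As a 30×20 matrix over Z this has rank 20, with invariant factors (1,1,1,1,1,1,1,1,1,1,1,1,1,1,1,1,1,1,1,2).

From H_k ≅ ker(∂_k) / im(∂_{k+1}) we obtain:

  H_0: rank C_0 − rank ∂_1 = 10 − 9 = 1, and the invariant factors of ∂_1 are all 1, so H_0 ≅ Z.
  H_1: rank ker ∂_1 − rank ∂_2 = (30 − 9) − 20 = 1, and ∂_2 has invariant factor 2 > 1, so H_1 ≅ Z ⊕ Z/2Z.
  H_2: rank ker ∂_2 − rank ∂_3 = (20 − 20) − 0 = 0, and there is no ∂_3, so H_2 ≅ 0.

As a check, the Euler characteristic is 10 − 30 + 20 = 0, which agrees with 1 − 1 + 0 = 0.

H_0 = Z,  H_1 = Z ⊕ Z/2Z,  H_2 = 0.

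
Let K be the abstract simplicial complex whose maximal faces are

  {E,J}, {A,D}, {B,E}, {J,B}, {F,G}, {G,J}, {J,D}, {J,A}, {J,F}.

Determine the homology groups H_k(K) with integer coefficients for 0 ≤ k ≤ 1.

H_0 = Z,  H_1 = Z^3.

Order the vertices as A < B < D < E < F < G < J. Listing each simplex with vertices in this order, K has dimension 1 with simplices:

  0-simplices (7): A, B, D, E, F, G, J
  1-simplices (9): AD, AJ, BE, BJ, DJ, EJ, FG, FJ, GJ

so the chain groups are C_0 ≅ Z^7, C_1 ≅ Z^9.

∂_1: C_1 → C_0 maps an edge to its endpoints' difference, ∂[p,q] = q − p. For instance
  ∂BJ = J − B.
This gives a 7×9 integer matrix of rank 6; reducing to Smith normal form yields diagonal entries (1,1,1,1,1,1).

Computing H_k = (kernel of ∂_k) / (image of ∂_{k+1}):

  H_0: rank C_0 − rank ∂_1 = 7 − 6 = 1, and the invariant factors of ∂_1 are all 1, so H_0 ≅ Z.
  H_1: rank ker ∂_1 − rank ∂_2 = (9 − 6) − 0 = 3, and there is no ∂_2, so H_1 ≅ Z^3.

As a check, the Euler characteristic is 7 − 9 = -2, which agrees with 1 − 3 = -2.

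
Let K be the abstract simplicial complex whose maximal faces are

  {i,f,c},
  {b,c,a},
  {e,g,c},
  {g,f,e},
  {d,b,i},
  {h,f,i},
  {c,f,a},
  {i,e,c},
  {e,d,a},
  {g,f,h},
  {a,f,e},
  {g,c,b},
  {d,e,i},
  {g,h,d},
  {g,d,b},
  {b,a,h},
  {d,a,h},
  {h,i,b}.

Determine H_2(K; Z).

H_2 ≅ 0.

Order the vertices as a < b < c < d < e < f < g < h < i. Listing each simplex with vertices in this order, K has dimension 2 with simplices:

  0-simplices (9): a, b, c, d, e, f, g, h, i
  1-simplices (27): ab, ac, ad, ae, af, ah, bc, bd, bg, bh, bi, ce, cf, cg, ci, de, dg, dh, di, ef, eg, ei, fg, fh, fi, gh, hi
  2-simplices (18): abc, abh, acf, ade, adh, aef, bcg, bdg, bdi, bhi, ceg, cei, cfi, dei, dgh, efg, fgh, fhi

so the chain groups are C_0 ≅ Z^9, C_1 ≅ Z^27, C_2 ≅ Z^18.

∂_1: C_1 → C_0 sends each edge [p,q] (with p < q) to q − p. For instance
  ∂cf = f − c.
The 9×27 boundary matrix has rank 8 and Smith normal form diag(1,1,1,1,1,1,1,1).

Boundary ∂_2: C_2 → C_1 acts by ∂[p,q,r] = [q,r] − [p,r] + [p,q]. For instance
  ∂cfi = fi − ci + cf,
  ∂efg = fg − eg + ef.
As a 27×18 matrix over Z this has rank 18, with invariant factors (1,1,1,1,1,1,1,1,1,1,1,1,1,1,1,1,1,2).

Reading off H_k = ker ∂_k / im ∂_{k+1}:

  H_2: rank ker ∂_2 − rank ∂_3 = (18 − 18) − 0 = 0, and there is no ∂_3, so H_2 ≅ 0.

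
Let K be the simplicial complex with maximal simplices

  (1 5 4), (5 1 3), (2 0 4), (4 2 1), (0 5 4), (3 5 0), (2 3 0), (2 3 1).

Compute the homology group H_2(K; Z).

H_2 = Z.

We work with the vertex ordering 0 < 1 < 2 < 3 < 4 < 5. The simplices of K, each written with vertices in increasing order, are:

  0-simplices (6): [0], [1], [2], [3], [4], [5]
  1-simplices (12): [0,2], [0,3], [0,4], [0,5], [1,2], [1,3], [1,4], [1,5], [2,3], [2,4], [3,5], [4,5]
  2-simplices (8): [0,2,3], [0,2,4], [0,3,5], [0,4,5], [1,2,3], [1,2,4], [1,3,5], [1,4,5]

so the chain groups are C_0 ≅ Z^6, C_1 ≅ Z^12, C_2 ≅ Z^8.

Boundary ∂_1: C_1 → C_0 sends each edge [p,q] (with p < q) to q − p. For instance
  ∂[3,5] = [5] − [3].
As a 6×12 matrix over Z this has rank 5, with invariant factors (1,1,1,1,1).

Boundary ∂_2: C_2 → C_1 maps a triangle to the signed sum of its edges. For instance
  ∂[1,2,3] = [2,3] − [1,3] + [1,2],
  ∂[0,2,4] = [2,4] − [0,4] + [0,2].
The 12×8 boundary matrix has rank 7 and Smith normal form diag(1,1,1,1,1,1,1).

Reading off H_k = ker ∂_k / im ∂_{k+1}:

  H_2: rank ker ∂_2 − rank ∂_3 = (8 − 7) − 0 = 1, and there is no ∂_3, so H_2 ≅ Z.

(K is a triangulation of the 2-sphere S^2.)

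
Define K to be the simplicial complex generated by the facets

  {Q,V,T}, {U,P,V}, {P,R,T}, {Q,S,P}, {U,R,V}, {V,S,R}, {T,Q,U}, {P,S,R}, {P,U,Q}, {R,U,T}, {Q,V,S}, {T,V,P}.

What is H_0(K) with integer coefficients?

H_0 = Z.

Order the vertices as P < Q < R < S < T < U < V. Listing each simplex with vertices in this order, K has dimension 2 with simplices:

  0-simplices (7): P, Q, R, S, T, U, V
  1-simplices (18): PQ, PR, PS, PT, PU, PV, QS, QT, QU, QV, RS, RT, RU, RV, SV, TU, TV, UV
  2-simplices (12): PQS, PQU, PRS, PRT, PTV, PUV, QSV, QTU, QTV, RSV, RTU, RUV

Hence C_0 ≅ Z^7, C_1 ≅ Z^18, C_2 ≅ Z^12.

Boundary ∂_1: C_1 → C_0 sends each edge [p,q] (with p < q) to q − p. For instance
  ∂PU = U − P.
The resulting 7×18 matrix has rank 6, and its Smith normal form has invariant factors (1,1,1,1,1,1).

Boundary ∂_2: C_2 → C_1 acts by ∂[p,q,r] = [q,r] − [p,r] + [p,q]. For instance
  ∂PRS = RS − PS + PR,
  ∂PQU = QU − PU + PQ.
The 18×12 boundary matrix has rank 12 and Smith normal form diag(1,1,1,1,1,1,1,1,1,1,1,2).

Now H_k = ker ∂_k / im ∂_{k+1}, so:

  H_0: rank C_0 − rank ∂_1 = 7 − 6 = 1, and the invariant factors of ∂_1 are all 1, so H_0 = Z.

(K is a triangulation of the real projective plane RP^2.)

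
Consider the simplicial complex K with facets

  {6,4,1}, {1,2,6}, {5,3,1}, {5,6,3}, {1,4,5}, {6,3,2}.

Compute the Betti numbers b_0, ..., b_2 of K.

b_0 = 1, b_1 = 1, b_2 = 0.

Fix the vertex order 1 < 2 < 3 < 4 < 5 < 6 and write every simplex with vertices in increasing order. Then dim K = 2 and the simplices of K are:

  0-simplices (6): [1], [2], [3], [4], [5], [6]
  1-simplices (12): [1,2], [1,3], [1,4], [1,5], [1,6], [2,3], [2,6], [3,5], [3,6], [4,5], [4,6], [5,6]
  2-simplices (6): [1,2,6], [1,3,5], [1,4,5], [1,4,6], [2,3,6], [3,5,6]

Hence C_0 ≅ Z^6, C_1 ≅ Z^12, C_2 ≅ Z^6.

The boundary map ∂_1: C_1 → C_0 is given by ∂[p,q] = [q] − [p]. For instance
  ∂[4,6] = [6] − [4].
The resulting 6×12 matrix has rank 5, and its Smith normal form has invariant factors (1,1,1,1,1).

Boundary ∂_2: C_2 → C_1 maps a triangle to the signed sum of its edges. For instance
  ∂[1,4,5] = [4,5] − [1,5] + [1,4],
  ∂[3,5,6] = [5,6] − [3,6] + [3,5].
The resulting 12×6 matrix has rank 6, and its Smith normal form has invariant factors (1,1,1,1,1,1).

Now H_k = ker ∂_k / im ∂_{k+1}, so:

  H_0: rank C_0 − rank ∂_1 = 6 − 5 = 1, and the invariant factors of ∂_1 are all 1, so H_0 = Z.
  H_1: rank ker ∂_1 − rank ∂_2 = (12 − 5) − 6 = 1, and the invariant factors of ∂_2 are all 1, so H_1 = Z.
  H_2: rank ker ∂_2 − rank ∂_3 = (6 − 6) − 0 = 0, and there is no ∂_3, so H_2 = 0.

As a check, the Euler characteristic is 6 − 12 + 6 = 0, which agrees with 1 − 1 + 0 = 0.
(K is a triangulation of the cylinder S^1 x I.)

Hence the Betti numbers are b_0 = 1, b_1 = 1, b_2 = 0.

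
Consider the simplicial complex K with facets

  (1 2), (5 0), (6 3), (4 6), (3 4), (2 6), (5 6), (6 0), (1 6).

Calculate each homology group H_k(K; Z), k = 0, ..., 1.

We work with the vertex ordering 0 < 1 < 2 < 3 < 4 < 5 < 6. The simplices of K, each written with vertices in increasing order, are:

  0-simplices (7): [0], [1], [2], [3], [4], [5], [6]
  1-simplices (9): [0,5], [0,6], [1,2], [1,6], [2,6], [3,4], [3,6], [4,6], [5,6]

Hence C_0 ≅ Z^7, C_1 ≅ Z^9.

∂_1: C_1 → C_0 maps an edge to its endpoints' difference, ∂[p,q] = q − p. For instance
  ∂[3,6] = [6] − [3].
This gives a 7×9 integer matrix of rank 6; reducing to Smith normal form yields diagonal entries (1,1,1,1,1,1).

From H_k ≅ ker(∂_k) / im(∂_{k+1}) we obtain:

  H_0: rank C_0 − rank ∂_1 = 7 − 6 = 1, and the invariant factors of ∂_1 are all 1, so H_0 = Z.
  H_1: rank ker ∂_1 − rank ∂_2 = (9 − 6) − 0 = 3, and there is no ∂_2, so H_1 = Z^3.

As a check, the Euler characteristic is 7 − 9 = -2, which agrees with 1 − 3 = -2.
(K is a triangulation of a wedge of 3 circles.)

H_0 = Z,  H_1 = Z^3.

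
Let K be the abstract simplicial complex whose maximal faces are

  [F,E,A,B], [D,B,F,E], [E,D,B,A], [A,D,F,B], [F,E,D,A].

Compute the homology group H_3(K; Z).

Fix the vertex order A < B < D < E < F and write every simplex with vertices in increasing order. Then dim K = 3 and the simplices of K are:

  0-simplices (5): A, B, D, E, F
  1-simplices (10): AB, AD, AE, AF, BD, BE, BF, DE, DF, EF
  2-simplices (10): ABD, ABE, ABF, ADE, ADF, AEF, BDE, BDF, BEF, DEF
  3-simplices (5): ABDE, ABDF, ABEF, ADEF, BDEF

giving chain groups C_0 ≅ Z^5, C_1 ≅ Z^10, C_2 ≅ Z^10, C_3 ≅ Z^5.

∂_1: C_1 → C_0 maps an edge to its endpoints' difference, ∂[p,q] = q − p. For instance
  ∂BD = D − B.
The resulting 5×10 matrix has rank 4, and its Smith normal form has invariant factors (1,1,1,1).

∂_2: C_2 → C_1 sends each 2-simplex [p,q,r] to [q,r] − [p,r] + [p,q]. For instance
  ∂ADF = DF − AF + AD,
  ∂BDE = DE − BE + BD.
The resulting 10×10 matrix has rank 6, and its Smith normal form has invariant factors (1,1,1,1,1,1).

The boundary map ∂_3: C_3 → C_2 sends each 3-simplex σ to the alternating sum Σ_i (−1)^i (σ with its i-th vertex removed). For instance
  ∂ABEF = BEF − AEF + ABF − ABE,
  ∂BDEF = DEF − BEF + BDF − BDE.
The 10×5 boundary matrix has rank 4 and Smith normal form diag(1,1,1,1).

Reading off H_k = ker ∂_k / im ∂_{k+1}:

  H_3: rank ker ∂_3 − rank ∂_4 = (5 − 4) − 0 = 1, and there is no ∂_4, so H_3 = Z.

(K is a triangulation of the 3-sphere S^3.)

H_3 = Z.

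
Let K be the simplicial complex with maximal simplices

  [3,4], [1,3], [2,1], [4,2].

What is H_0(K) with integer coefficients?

We work with the vertex ordering 1 < 2 < 3 < 4. The simplices of K, each written with vertices in increasing order, are:

  0-simplices (4): [1], [2], [3], [4]
  1-simplices (4): [1,2], [1,3], [2,4], [3,4]

so the chain groups are C_0 ≅ Z^4, C_1 ≅ Z^4.

Boundary ∂_1: C_1 → C_0 is given by ∂[p,q] = [q] − [p]. For instance
  ∂[1,3] = [3] − [1].
The 4×4 boundary matrix has rank 3 and Smith normal form diag(1,1,1).

From H_k ≅ ker(∂_k) / im(∂_{k+1}) we obtain:

  H_0: rank C_0 − rank ∂_1 = 4 − 3 = 1, and the invariant factors of ∂_1 are all 1, so H_0 = Z.

H_0 ≅ Z.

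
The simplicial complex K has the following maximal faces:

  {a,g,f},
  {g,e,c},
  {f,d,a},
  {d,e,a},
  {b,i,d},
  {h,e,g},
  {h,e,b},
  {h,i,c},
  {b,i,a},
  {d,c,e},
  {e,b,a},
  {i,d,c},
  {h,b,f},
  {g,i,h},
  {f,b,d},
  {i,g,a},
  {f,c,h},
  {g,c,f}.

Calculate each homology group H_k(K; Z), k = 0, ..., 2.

H_0 ≅ Z,  H_1 ≅ Z ⊕ Z/2Z,  H_2 = 0.

Fix the vertex order a < b < c < d < e < f < g < h < i and write every simplex with vertices in increasing order. Then dim K = 2 and the simplices of K are:

  0-simplices (9): a, b, c, d, e, f, g, h, i
  1-simplices (27): ab, ad, ae, af, ag, ai, bd, be, bf, bh, bi, cd, ce, cf, cg, ch, ci, de, df, di, eg, eh, fg, fh, gh, gi, hi
  2-simplices (18): abe, abi, ade, adf, afg, agi, bdf, bdi, beh, bfh, cde, cdi, ceg, cfg, cfh, chi, egh, ghi

so the chain groups are C_0 ≅ Z^9, C_1 ≅ Z^27, C_2 ≅ Z^18.

∂_1: C_1 → C_0 is given by ∂[p,q] = [q] − [p].
The 9×27 boundary matrix has rank 8 and Smith normal form diag(1,1,1,1,1,1,1,1).

Boundary ∂_2: C_2 → C_1 sends each 2-simplex [p,q,r] to [q,r] − [p,r] + [p,q]. For instance
  ∂agi = gi − ai + ag,
  ∂chi = hi − ci + ch.
This gives a 27×18 integer matrix of rank 18; reducing to Smith normal form yields diagonal entries (1,1,1,1,1,1,1,1,1,1,1,1,1,1,1,1,1,2).

Computing H_k = (kernel of ∂_k) / (image of ∂_{k+1}):

  H_0: rank C_0 − rank ∂_1 = 9 − 8 = 1, and the invariant factors of ∂_1 are all 1, so H_0 ≅ Z.
  H_1: rank ker ∂_1 − rank ∂_2 = (27 − 8) − 18 = 1, and ∂_2 has invariant factor 2 > 1, so H_1 ≅ Z ⊕ Z/2Z.
  H_2: rank ker ∂_2 − rank ∂_3 = (18 − 18) − 0 = 0, and there is no ∂_3, so H_2 ≅ 0.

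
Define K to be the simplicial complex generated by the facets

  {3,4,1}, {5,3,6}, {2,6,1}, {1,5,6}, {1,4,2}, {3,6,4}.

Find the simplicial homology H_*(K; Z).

Fix the vertex order 1 < 2 < 3 < 4 < 5 < 6 and write every simplex with vertices in increasing order. Then dim K = 2 and the simplices of K are:

  0-simplices (6): [1], [2], [3], [4], [5], [6]
  1-simplices (12): [1,2], [1,3], [1,4], [1,5], [1,6], [2,4], [2,6], [3,4], [3,5], [3,6], [4,6], [5,6]
  2-simplices (6): [1,2,4], [1,2,6], [1,3,4], [1,5,6], [3,4,6], [3,5,6]

so the chain groups are C_0 ≅ Z^6, C_1 ≅ Z^12, C_2 ≅ Z^6.

∂_1: C_1 → C_0 maps an edge to its endpoints' difference, ∂[p,q] = q − p. For instance
  ∂[3,5] = [5] − [3].
The 6×12 boundary matrix has rank 5 and Smith normal form diag(1,1,1,1,1).

∂_2: C_2 → C_1 maps a triangle to the signed sum of its edges. For instance
  ∂[1,2,4] = [2,4] − [1,4] + [1,2],
  ∂[1,2,6] = [2,6] − [1,6] + [1,2].
The 12×6 boundary matrix has rank 6 and Smith normal form diag(1,1,1,1,1,1).

From H_k ≅ ker(∂_k) / im(∂_{k+1}) we obtain:

  H_0: rank C_0 − rank ∂_1 = 6 − 5 = 1, and the invariant factors of ∂_1 are all 1, so H_0 = Z.
  H_1: rank ker ∂_1 − rank ∂_2 = (12 − 5) − 6 = 1, and the invariant factors of ∂_2 are all 1, so H_1 = Z.
  H_2: rank ker ∂_2 − rank ∂_3 = (6 − 6) − 0 = 0, and there is no ∂_3, so H_2 = 0.

As a check, the Euler characteristic is 6 − 12 + 6 = 0, which agrees with 1 − 1 + 0 = 0.

H_0 ≅ Z,  H_1 ≅ Z,  H_2 = 0.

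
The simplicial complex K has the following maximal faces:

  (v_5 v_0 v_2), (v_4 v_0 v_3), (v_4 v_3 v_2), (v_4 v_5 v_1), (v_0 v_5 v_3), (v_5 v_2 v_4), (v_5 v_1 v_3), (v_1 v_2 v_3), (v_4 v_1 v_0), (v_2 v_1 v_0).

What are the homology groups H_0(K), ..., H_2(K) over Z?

We work with the vertex ordering v_0 < v_1 < v_2 < v_3 < v_4 < v_5. The simplices of K, each written with vertices in increasing order, are:

  0-simplices (6): [v_0], [v_1], [v_2], [v_3], [v_4], [v_5]
  1-simplices (15): (15 of them)
  2-simplices (10): [v_0,v_1,v_2], [v_0,v_1,v_4], [v_0,v_2,v_5], [v_0,v_3,v_4], [v_0,v_3,v_5], [v_1,v_2,v_3], [v_1,v_3,v_5], [v_1,v_4,v_5], [v_2,v_3,v_4], [v_2,v_4,v_5]

Hence C_0 ≅ Z^6, C_1 ≅ Z^15, C_2 ≅ Z^10.

The boundary map ∂_1: C_1 → C_0 maps an edge to its endpoints' difference, ∂[p,q] = q − p. For instance
  ∂[v_0,v_3] = [v_3] − [v_0].
This gives a 6×15 integer matrix of rank 5; reducing to Smith normal form yields diagonal entries (1,1,1,1,1).

∂_2: C_2 → C_1 acts by ∂[p,q,r] = [q,r] − [p,r] + [p,q]. For instance
  ∂[v_1,v_2,v_3] = [v_2,v_3] − [v_1,v_3] + [v_1,v_2],
  ∂[v_1,v_4,v_5] = [v_4,v_5] − [v_1,v_5] + [v_1,v_4].
This gives a 15×10 integer matrix of rank 10; reducing to Smith normal form yields diagonal entries (1,1,1,1,1,1,1,1,1,2).

Now H_k = ker ∂_k / im ∂_{k+1}, so:

  H_0: rank C_0 − rank ∂_1 = 6 − 5 = 1, and the invariant factors of ∂_1 are all 1, so H_0 = Z.
  H_1: rank ker ∂_1 − rank ∂_2 = (15 − 5) − 10 = 0, and ∂_2 has invariant factor 2 > 1, so H_1 = Z_2.
  H_2: rank ker ∂_2 − rank ∂_3 = (10 − 10) − 0 = 0, and there is no ∂_3, so H_2 = 0.

As a check, the Euler characteristic is 6 − 15 + 10 = 1, which agrees with 1 − 0 + 0 = 1.

H_0 = Z,  H_1 = Z_2,  H_2 = 0.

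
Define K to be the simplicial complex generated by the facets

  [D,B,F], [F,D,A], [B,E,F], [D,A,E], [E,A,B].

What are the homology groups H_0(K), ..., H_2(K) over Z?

H_0 ≅ Z,  H_1 ≅ Z,  H_2 = 0.

Order the vertices as A < B < D < E < F. Listing each simplex with vertices in this order, K has dimension 2 with simplices:

  0-simplices (5): A, B, D, E, F
  1-simplices (10): AB, AD, AE, AF, BD, BE, BF, DE, DF, EF
  2-simplices (5): ABE, ADE, ADF, BDF, BEF

so the chain groups are C_0 ≅ Z^5, C_1 ≅ Z^10, C_2 ≅ Z^5.

∂_1: C_1 → C_0 maps an edge to its endpoints' difference, ∂[p,q] = q − p. For instance
  ∂AF = F − A.
The 5×10 boundary matrix has rank 4 and Smith normal form diag(1,1,1,1).

∂_2: C_2 → C_1 sends each 2-simplex [p,q,r] to [q,r] − [p,r] + [p,q]. For instance
  ∂BDF = DF − BF + BD,
  ∂ADE = DE − AE + AD.
The resulting 10×5 matrix has rank 5, and its Smith normal form has invariant factors (1,1,1,1,1).

Computing H_k = (kernel of ∂_k) / (image of ∂_{k+1}):

  H_0: rank C_0 − rank ∂_1 = 5 − 4 = 1, and the invariant factors of ∂_1 are all 1, so H_0 = Z.
  H_1: rank ker ∂_1 − rank ∂_2 = (10 − 4) − 5 = 1, and the invariant factors of ∂_2 are all 1, so H_1 = Z.
  H_2: rank ker ∂_2 − rank ∂_3 = (5 − 5) − 0 = 0, and there is no ∂_3, so H_2 = 0.

As a check, the Euler characteristic is 5 − 10 + 5 = 0, which agrees with 1 − 1 + 0 = 0.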